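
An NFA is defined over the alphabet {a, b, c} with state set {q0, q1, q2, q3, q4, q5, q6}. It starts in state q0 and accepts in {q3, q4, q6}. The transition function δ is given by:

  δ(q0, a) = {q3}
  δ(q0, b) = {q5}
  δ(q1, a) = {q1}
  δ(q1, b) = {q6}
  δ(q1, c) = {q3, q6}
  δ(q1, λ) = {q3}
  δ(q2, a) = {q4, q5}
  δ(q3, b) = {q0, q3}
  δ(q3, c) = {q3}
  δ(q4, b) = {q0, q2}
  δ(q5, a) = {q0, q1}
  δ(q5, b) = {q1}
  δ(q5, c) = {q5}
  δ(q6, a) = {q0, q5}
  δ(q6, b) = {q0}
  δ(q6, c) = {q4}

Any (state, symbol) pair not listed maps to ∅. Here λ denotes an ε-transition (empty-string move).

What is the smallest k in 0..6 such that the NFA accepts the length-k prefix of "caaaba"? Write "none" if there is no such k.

Start in {q0}.
Read 'c': {q0} → ∅.
The set is empty and remains empty for the remaining 5 symbols.
No reachable set along the way intersects F.

none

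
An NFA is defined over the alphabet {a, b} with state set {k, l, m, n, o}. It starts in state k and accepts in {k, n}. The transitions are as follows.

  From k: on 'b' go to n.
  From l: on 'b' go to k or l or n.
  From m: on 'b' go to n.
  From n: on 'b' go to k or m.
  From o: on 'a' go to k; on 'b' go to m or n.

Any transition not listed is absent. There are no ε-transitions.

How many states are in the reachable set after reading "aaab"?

0

Start in {k}.
Read 'a': {k} → ∅.
The set is empty and remains empty for the remaining 3 symbols.
That set has 0 states.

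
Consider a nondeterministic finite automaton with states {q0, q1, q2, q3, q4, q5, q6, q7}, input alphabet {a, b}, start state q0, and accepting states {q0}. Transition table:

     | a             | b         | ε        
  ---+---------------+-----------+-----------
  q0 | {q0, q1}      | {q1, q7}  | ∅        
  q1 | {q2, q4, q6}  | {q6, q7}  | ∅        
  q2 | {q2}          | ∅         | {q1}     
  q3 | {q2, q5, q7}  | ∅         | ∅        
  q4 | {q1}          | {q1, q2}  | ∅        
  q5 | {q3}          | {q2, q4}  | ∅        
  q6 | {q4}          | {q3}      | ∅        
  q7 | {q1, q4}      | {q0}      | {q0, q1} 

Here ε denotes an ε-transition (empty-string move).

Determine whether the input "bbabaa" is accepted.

Yes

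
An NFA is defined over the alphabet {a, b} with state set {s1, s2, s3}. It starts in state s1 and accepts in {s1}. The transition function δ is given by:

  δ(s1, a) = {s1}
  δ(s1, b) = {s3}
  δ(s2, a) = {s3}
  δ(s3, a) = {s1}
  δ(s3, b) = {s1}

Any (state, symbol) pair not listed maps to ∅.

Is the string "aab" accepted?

No

Start in {s1}.
Read 'a': s1→{s1}; now {s1}.
Read 'a': s1→{s1}; now {s1}.
Read 'b': s1→{s3}; now {s3}.
The final set {s3} contains no accepting state.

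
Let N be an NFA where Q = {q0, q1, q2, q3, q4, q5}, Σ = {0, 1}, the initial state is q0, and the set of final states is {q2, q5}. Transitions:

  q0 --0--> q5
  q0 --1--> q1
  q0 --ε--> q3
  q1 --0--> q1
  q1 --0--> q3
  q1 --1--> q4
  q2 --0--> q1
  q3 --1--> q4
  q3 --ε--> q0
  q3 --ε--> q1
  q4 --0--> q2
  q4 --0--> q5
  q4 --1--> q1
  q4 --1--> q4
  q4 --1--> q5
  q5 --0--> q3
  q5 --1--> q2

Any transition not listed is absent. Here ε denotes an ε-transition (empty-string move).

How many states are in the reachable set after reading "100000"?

4

Start: ε-closure({q0}) = {q0, q1, q3}.
Read '1': q0→{q1}, q1→{q4}, q3→{q4}; now {q1, q4}.
Read '0': q1→{q1, q3}, q4→{q2, q5}; union {q1, q2, q3, q5}; ε-closure = {q0, q1, q2, q3, q5}.
Read '0': q0→{q5}, q1→{q1, q3}, q2→{q1}, q3→∅, q5→{q3}; union {q1, q3, q5}; ε-closure = {q0, q1, q3, q5}.
Read '0': q0→{q5}, q1→{q1, q3}, q3→∅, q5→{q3}; union {q1, q3, q5}; ε-closure = {q0, q1, q3, q5}.
Read '0': q0→{q5}, q1→{q1, q3}, q3→∅, q5→{q3}; union {q1, q3, q5}; ε-closure = {q0, q1, q3, q5}.
Read '0': q0→{q5}, q1→{q1, q3}, q3→∅, q5→{q3}; union {q1, q3, q5}; ε-closure = {q0, q1, q3, q5}.
That set has 4 states.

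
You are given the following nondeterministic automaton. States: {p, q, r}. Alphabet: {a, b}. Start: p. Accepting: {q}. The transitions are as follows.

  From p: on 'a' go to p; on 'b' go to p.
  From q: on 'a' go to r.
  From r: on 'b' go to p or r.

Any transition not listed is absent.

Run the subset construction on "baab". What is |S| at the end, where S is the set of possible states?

1

Start in {p}.
Read 'b': p→{p}; now {p}.
Read 'a': p→{p}; now {p}.
Read 'a': p→{p}; now {p}.
Read 'b': p→{p}; now {p}.
That set has 1 state.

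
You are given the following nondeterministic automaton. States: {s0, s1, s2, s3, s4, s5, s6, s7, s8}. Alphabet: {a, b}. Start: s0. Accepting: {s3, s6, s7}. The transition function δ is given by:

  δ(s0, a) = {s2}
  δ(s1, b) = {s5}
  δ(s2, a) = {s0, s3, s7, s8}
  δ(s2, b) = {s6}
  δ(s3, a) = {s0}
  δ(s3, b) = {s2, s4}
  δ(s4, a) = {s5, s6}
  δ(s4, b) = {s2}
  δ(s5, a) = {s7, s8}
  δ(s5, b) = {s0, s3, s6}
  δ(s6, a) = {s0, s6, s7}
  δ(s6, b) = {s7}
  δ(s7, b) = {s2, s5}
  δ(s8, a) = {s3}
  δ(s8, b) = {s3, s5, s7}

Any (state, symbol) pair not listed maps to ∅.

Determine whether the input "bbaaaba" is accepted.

Start in {s0}.
Read 'b': {s0} → ∅.
The set is empty and remains empty for the remaining 6 symbols.
The final set ∅ contains no accepting state.

No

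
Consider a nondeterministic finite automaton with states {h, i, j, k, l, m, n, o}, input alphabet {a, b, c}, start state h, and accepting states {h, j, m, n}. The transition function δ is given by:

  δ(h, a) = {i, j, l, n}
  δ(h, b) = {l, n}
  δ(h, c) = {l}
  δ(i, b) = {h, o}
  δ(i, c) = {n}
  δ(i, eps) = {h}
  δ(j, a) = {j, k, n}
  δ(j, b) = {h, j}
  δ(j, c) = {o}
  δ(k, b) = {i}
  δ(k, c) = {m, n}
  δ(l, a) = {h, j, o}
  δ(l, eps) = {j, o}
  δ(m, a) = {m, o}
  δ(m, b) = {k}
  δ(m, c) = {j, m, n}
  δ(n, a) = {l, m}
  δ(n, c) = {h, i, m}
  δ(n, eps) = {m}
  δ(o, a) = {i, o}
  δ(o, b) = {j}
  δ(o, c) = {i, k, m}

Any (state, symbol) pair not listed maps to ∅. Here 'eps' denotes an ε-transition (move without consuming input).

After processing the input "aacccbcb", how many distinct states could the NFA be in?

8

Start in {h}.
Read 'a': {h} → {h, i, j, l, m, n, o}.
Read 'a': {h, i, j, l, m, n, o} → {h, i, j, k, l, m, n, o}.
Read 'c': {h, i, j, k, l, m, n, o} → {h, i, j, k, l, m, n, o}.
Read 'c': {h, i, j, k, l, m, n, o} → {h, i, j, k, l, m, n, o}.
Read 'c': {h, i, j, k, l, m, n, o} → {h, i, j, k, l, m, n, o}.
Read 'b': {h, i, j, k, l, m, n, o} → {h, i, j, k, l, m, n, o}.
Read 'c': {h, i, j, k, l, m, n, o} → {h, i, j, k, l, m, n, o}.
Read 'b': {h, i, j, k, l, m, n, o} → {h, i, j, k, l, m, n, o}.
That set has 8 states.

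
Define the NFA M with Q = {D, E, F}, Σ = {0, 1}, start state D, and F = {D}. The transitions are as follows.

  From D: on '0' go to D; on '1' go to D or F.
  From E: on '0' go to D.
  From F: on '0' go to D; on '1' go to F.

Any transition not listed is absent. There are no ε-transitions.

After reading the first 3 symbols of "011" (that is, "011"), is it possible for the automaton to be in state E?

No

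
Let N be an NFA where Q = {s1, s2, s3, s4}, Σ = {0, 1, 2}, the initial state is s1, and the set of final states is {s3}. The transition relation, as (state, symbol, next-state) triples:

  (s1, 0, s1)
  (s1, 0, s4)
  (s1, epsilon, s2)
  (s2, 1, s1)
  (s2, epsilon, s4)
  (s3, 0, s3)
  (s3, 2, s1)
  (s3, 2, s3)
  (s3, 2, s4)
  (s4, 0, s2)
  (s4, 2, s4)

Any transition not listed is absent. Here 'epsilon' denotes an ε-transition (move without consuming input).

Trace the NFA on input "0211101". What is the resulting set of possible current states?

∅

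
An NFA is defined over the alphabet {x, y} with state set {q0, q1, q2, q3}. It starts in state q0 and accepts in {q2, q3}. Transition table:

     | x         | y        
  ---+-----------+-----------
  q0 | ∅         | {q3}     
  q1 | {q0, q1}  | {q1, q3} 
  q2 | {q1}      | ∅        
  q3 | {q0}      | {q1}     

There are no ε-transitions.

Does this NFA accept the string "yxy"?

Yes

Start in {q0}.
Read 'y': {q0} → {q3}.
Read 'x': {q3} → {q0}.
Read 'y': {q0} → {q3}.
The final set {q3} contains the accepting state q3.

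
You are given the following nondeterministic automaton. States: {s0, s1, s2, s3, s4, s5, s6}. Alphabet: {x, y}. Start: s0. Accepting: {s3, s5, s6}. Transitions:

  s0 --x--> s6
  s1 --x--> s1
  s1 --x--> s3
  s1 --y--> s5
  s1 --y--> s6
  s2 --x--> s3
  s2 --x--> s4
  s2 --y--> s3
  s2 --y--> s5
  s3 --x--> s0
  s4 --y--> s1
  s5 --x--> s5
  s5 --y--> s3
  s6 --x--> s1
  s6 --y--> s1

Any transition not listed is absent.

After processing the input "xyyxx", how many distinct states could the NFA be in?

Start in {s0}.
Read 'x': {s0} → {s6}.
Read 'y': {s6} → {s1}.
Read 'y': {s1} → {s5, s6}.
Read 'x': {s5, s6} → {s1, s5}.
Read 'x': {s1, s5} → {s1, s3, s5}.
That set has 3 states.

3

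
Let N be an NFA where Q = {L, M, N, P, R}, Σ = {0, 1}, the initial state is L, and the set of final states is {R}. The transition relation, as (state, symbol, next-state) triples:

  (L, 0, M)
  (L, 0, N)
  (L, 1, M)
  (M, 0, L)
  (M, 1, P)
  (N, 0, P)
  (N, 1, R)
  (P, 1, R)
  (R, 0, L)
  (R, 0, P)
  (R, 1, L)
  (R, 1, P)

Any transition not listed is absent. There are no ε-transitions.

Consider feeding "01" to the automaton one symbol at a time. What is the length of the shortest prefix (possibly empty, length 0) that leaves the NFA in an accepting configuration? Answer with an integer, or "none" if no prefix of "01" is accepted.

Start in {L}.
Read '0': L→{M, N}; now {M, N}.
Read '1': M→{P}, N→{R}; now {P, R}.
None of the earlier sets intersect F, but {P, R} does.

2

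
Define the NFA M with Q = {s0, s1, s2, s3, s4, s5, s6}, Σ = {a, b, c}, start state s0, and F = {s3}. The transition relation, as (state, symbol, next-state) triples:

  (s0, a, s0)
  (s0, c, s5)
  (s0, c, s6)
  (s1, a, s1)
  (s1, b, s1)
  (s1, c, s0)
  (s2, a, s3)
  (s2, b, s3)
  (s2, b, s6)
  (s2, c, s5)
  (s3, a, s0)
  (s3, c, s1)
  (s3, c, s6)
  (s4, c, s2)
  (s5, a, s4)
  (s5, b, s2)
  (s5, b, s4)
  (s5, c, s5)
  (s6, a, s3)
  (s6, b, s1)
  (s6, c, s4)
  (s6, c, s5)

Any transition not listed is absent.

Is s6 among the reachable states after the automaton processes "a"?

No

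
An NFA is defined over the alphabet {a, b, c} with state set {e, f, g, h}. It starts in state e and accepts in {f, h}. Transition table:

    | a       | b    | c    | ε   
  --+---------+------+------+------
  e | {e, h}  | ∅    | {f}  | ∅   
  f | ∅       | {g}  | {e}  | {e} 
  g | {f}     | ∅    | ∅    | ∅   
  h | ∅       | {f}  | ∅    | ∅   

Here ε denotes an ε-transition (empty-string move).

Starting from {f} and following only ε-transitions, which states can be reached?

{e, f}

Begin with {f}.
ε-move f → e; add e.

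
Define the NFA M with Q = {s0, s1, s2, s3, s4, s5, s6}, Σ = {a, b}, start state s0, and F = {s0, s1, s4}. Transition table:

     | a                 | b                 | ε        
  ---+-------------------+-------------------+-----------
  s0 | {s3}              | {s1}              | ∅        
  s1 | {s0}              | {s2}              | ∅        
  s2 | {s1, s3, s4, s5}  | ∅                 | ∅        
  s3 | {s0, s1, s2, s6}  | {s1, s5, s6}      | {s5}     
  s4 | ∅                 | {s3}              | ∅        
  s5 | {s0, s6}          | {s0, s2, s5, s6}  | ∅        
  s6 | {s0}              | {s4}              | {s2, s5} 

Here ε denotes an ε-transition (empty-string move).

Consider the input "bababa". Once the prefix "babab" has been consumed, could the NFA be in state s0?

No

Start in {s0}.
Read 'b': {s0} → {s1}.
Read 'a': {s1} → {s0}.
Read 'b': {s0} → {s1}.
Read 'a': {s1} → {s0}.
Read 'b': {s0} → {s1}.
State s0 is not in {s1}.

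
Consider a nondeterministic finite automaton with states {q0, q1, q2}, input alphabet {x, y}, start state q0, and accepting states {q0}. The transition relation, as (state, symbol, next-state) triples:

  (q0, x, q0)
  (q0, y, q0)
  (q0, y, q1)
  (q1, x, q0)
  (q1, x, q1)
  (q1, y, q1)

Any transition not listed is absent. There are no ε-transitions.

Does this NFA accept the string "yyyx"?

Yes

Start in {q0}.
Read 'y': q0→{q0, q1}; now {q0, q1}.
Read 'y': q0→{q0, q1}, q1→{q1}; now {q0, q1}.
Read 'y': q0→{q0, q1}, q1→{q1}; now {q0, q1}.
Read 'x': q0→{q0}, q1→{q0, q1}; now {q0, q1}.
The final set {q0, q1} contains the accepting state q0.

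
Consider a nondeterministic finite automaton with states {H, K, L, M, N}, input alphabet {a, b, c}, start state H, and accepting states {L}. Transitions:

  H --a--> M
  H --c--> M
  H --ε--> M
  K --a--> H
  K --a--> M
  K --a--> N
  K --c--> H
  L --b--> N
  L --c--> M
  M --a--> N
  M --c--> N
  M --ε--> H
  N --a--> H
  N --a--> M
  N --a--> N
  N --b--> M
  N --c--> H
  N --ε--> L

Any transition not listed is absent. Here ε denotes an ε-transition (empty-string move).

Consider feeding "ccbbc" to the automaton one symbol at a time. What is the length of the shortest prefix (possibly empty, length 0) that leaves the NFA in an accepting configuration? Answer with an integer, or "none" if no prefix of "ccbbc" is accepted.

1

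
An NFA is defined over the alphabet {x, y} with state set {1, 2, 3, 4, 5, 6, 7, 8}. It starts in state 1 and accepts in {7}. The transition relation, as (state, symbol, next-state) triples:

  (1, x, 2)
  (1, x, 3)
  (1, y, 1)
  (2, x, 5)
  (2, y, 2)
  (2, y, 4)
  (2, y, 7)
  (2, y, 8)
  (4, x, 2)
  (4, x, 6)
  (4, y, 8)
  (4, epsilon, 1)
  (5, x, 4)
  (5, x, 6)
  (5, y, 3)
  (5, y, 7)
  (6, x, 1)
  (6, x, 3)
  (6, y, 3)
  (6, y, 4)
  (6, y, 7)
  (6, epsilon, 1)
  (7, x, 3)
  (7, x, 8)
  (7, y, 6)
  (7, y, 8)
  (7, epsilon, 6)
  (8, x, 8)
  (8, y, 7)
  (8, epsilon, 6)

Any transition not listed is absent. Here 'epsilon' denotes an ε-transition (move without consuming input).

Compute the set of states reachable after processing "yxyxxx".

{1, 2, 3, 4, 5, 6, 8}

Start in {1}.
Read 'y': 1→{1}; now {1}.
Read 'x': 1→{2, 3}; now {2, 3}.
Read 'y': 2→{2, 4, 7, 8}, 3→∅; union {2, 4, 7, 8}; ε-closure = {1, 2, 4, 6, 7, 8}.
Read 'x': 1→{2, 3}, 2→{5}, 4→{2, 6}, 6→{1, 3}, 7→{3, 8}, 8→{8}; now {1, 2, 3, 5, 6, 8}.
Read 'x': 1→{2, 3}, 2→{5}, 3→∅, 5→{4, 6}, 6→{1, 3}, 8→{8}; now {1, 2, 3, 4, 5, 6, 8}.
Read 'x': 1→{2, 3}, 2→{5}, 3→∅, 4→{2, 6}, 5→{4, 6}, 6→{1, 3}, 8→{8}; now {1, 2, 3, 4, 5, 6, 8}.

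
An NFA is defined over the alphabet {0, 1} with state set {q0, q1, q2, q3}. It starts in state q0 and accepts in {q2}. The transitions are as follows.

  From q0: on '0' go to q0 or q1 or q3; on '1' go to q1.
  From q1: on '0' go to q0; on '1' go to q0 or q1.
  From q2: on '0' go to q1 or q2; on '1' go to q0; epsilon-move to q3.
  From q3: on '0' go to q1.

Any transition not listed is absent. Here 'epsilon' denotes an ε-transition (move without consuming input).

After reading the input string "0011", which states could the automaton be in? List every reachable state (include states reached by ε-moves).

{q0, q1}

Start in {q0}.
Read '0': q0→{q0, q1, q3}; now {q0, q1, q3}.
Read '0': q0→{q0, q1, q3}, q1→{q0}, q3→{q1}; now {q0, q1, q3}.
Read '1': q0→{q1}, q1→{q0, q1}, q3→∅; now {q0, q1}.
Read '1': q0→{q1}, q1→{q0, q1}; now {q0, q1}.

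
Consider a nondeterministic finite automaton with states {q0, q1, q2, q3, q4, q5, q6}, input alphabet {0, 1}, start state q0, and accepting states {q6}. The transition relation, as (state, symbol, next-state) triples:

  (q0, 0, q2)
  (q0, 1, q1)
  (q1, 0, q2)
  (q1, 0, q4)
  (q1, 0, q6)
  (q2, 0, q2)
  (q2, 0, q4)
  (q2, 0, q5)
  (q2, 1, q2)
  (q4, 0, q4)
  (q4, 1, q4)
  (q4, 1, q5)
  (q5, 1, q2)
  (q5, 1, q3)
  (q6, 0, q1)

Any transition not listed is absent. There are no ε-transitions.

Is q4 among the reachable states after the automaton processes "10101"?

Yes

Start in {q0}.
Read '1': {q0} → {q1}.
Read '0': {q1} → {q2, q4, q6}.
Read '1': {q2, q4, q6} → {q2, q4, q5}.
Read '0': {q2, q4, q5} → {q2, q4, q5}.
Read '1': {q2, q4, q5} → {q2, q3, q4, q5}.
State q4 is in {q2, q3, q4, q5}.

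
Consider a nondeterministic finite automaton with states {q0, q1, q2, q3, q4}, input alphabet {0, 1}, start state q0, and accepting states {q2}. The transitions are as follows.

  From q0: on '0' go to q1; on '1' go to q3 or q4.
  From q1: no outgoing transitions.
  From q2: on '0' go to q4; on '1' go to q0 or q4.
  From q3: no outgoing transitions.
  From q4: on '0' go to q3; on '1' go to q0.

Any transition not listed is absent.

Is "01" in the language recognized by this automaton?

No

Start in {q0}.
Read '0': q0→{q1}; now {q1}.
Read '1': q1→∅; now ∅.
The final set ∅ contains no accepting state.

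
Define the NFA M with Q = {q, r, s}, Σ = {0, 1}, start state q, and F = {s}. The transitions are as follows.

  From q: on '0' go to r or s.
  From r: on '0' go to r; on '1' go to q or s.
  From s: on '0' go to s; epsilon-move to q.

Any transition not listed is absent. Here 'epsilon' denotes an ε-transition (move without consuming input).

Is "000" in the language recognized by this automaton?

Yes

Start in {q}.
Read '0': {q} → {q, r, s}.
Read '0': {q, r, s} → {q, r, s}.
Read '0': {q, r, s} → {q, r, s}.
The final set {q, r, s} contains the accepting state s.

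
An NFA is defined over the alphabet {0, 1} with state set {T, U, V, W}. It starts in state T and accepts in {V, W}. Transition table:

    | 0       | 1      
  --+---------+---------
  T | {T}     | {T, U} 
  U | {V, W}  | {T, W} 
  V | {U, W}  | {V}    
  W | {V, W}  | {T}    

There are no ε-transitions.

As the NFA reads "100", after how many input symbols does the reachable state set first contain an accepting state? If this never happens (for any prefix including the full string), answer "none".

2

Start in {T}.
Read '1': {T} → {T, U}.
Read '0': {T, U} → {T, V, W}.
None of the earlier sets intersect F, but {T, V, W} does.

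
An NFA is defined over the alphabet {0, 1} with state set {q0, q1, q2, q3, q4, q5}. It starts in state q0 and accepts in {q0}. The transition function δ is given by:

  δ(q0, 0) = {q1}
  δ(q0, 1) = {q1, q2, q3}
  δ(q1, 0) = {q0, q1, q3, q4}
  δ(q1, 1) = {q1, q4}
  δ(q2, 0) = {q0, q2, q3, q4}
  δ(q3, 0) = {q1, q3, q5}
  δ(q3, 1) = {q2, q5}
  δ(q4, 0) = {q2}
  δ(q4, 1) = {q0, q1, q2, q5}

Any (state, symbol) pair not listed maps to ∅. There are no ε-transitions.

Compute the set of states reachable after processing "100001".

{q0, q1, q2, q3, q4, q5}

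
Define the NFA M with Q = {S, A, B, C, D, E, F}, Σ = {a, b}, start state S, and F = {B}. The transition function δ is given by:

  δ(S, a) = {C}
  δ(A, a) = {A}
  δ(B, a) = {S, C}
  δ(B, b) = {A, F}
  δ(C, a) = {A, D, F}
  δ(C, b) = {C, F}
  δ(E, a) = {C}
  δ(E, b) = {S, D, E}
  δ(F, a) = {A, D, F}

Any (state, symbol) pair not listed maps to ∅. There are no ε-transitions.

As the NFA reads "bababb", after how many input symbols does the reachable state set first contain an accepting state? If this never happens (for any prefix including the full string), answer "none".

Start in {S}.
Read 'b': S→∅; now ∅.
The set is empty and remains empty for the remaining 5 symbols.
No reachable set along the way intersects F.

none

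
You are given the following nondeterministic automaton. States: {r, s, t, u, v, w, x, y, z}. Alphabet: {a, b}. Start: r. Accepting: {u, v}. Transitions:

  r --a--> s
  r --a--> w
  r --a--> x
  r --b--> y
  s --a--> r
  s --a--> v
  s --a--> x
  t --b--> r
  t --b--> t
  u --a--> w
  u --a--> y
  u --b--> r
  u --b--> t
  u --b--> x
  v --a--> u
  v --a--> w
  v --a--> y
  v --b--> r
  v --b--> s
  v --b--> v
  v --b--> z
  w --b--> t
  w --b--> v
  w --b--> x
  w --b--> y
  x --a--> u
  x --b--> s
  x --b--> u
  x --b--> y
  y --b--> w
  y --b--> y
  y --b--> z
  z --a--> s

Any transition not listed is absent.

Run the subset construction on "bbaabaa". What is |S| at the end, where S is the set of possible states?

7

Start in {r}.
Read 'b': r→{y}; now {y}.
Read 'b': y→{w, y, z}; now {w, y, z}.
Read 'a': w→∅, y→∅, z→{s}; now {s}.
Read 'a': s→{r, v, x}; now {r, v, x}.
Read 'b': r→{y}, v→{r, s, v, z}, x→{s, u, y}; now {r, s, u, v, y, z}.
Read 'a': r→{s, w, x}, s→{r, v, x}, u→{w, y}, v→{u, w, y}, y→∅, z→{s}; now {r, s, u, v, w, x, y}.
Read 'a': r→{s, w, x}, s→{r, v, x}, u→{w, y}, v→{u, w, y}, w→∅, x→{u}, y→∅; now {r, s, u, v, w, x, y}.
That set has 7 states.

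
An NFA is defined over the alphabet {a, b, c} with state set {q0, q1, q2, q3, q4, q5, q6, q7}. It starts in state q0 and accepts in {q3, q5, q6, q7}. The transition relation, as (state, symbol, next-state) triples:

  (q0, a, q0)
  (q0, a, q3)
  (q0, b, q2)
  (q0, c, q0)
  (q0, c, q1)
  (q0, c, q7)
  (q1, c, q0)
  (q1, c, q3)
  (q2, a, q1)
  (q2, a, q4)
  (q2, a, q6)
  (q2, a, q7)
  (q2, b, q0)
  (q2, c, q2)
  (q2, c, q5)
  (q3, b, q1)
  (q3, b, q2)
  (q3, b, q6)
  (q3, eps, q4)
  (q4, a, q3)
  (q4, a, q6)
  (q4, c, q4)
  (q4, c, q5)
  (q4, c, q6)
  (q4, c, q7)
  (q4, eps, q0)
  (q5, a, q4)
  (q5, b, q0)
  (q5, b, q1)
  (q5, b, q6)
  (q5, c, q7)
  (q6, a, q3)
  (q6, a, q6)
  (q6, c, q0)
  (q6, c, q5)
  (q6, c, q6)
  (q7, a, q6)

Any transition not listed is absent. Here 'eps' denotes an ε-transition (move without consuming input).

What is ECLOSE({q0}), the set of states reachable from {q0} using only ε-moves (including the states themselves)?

Begin with {q0}.
No ε-moves leave this set, so the closure equals the set itself.

{q0}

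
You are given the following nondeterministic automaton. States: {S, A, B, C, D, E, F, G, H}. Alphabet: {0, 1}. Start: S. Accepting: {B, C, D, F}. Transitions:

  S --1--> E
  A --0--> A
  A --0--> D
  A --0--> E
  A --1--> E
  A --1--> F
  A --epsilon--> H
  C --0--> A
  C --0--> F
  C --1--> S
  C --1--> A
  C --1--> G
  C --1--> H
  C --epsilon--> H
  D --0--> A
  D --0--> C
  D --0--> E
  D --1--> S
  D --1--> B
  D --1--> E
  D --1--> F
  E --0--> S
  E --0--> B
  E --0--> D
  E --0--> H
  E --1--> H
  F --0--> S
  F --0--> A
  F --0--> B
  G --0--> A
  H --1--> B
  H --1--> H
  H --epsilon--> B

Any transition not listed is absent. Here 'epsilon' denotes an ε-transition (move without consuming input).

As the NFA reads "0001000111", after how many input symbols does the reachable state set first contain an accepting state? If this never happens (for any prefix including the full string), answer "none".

none

Start in {S}.
Read '0': {S} → ∅.
The set is empty and remains empty for the remaining 9 symbols.
No reachable set along the way intersects F.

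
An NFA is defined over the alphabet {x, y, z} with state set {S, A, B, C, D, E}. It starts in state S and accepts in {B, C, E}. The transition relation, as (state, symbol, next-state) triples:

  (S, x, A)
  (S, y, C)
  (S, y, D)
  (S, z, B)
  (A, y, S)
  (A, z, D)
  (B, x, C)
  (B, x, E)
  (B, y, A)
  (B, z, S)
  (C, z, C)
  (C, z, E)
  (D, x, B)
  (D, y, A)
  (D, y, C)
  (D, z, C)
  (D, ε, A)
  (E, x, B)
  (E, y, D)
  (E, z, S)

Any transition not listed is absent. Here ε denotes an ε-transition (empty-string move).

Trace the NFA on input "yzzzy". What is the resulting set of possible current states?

Start in {S}.
Read 'y': {S} → {A, C, D}.
Read 'z': {A, C, D} → {A, C, D, E}.
Read 'z': {A, C, D, E} → {S, A, C, D, E}.
Read 'z': {S, A, C, D, E} → {S, A, B, C, D, E}.
Read 'y': {S, A, B, C, D, E} → {S, A, C, D}.

{S, A, C, D}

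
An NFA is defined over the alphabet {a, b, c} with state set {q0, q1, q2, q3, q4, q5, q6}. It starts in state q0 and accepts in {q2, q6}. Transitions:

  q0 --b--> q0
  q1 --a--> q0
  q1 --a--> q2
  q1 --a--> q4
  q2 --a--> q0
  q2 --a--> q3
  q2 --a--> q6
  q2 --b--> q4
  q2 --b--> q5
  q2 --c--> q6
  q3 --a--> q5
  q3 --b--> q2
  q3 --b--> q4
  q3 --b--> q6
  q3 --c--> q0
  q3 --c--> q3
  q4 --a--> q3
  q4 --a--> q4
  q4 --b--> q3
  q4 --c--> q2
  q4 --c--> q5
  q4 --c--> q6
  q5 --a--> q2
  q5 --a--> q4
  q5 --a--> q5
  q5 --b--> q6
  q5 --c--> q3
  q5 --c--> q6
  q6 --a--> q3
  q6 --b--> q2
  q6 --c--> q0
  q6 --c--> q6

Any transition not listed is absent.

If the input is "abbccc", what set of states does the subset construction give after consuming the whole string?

Start in {q0}.
Read 'a': {q0} → ∅.
The set is empty and remains empty for the remaining 5 symbols.

∅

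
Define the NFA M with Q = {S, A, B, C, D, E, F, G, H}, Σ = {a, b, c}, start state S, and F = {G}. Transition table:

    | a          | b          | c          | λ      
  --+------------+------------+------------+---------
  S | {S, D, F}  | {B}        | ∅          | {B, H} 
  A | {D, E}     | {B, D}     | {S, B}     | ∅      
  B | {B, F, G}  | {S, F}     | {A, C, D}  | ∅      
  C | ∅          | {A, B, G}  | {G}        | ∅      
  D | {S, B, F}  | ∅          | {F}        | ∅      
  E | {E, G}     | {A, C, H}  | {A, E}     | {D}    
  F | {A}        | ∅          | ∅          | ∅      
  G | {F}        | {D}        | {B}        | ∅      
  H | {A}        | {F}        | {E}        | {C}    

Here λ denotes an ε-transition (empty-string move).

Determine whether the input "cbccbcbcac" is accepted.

Start: ε-closure({S}) = {S, B, C, H}.
Read 'c': S→∅, B→{A, C, D}, C→{G}, H→{E}; now {A, C, D, E, G}.
Read 'b': A→{B, D}, C→{A, B, G}, D→∅, E→{A, C, H}, G→{D}; now {A, B, C, D, G, H}.
Read 'c': A→{S, B}, B→{A, C, D}, C→{G}, D→{F}, G→{B}, H→{E}; union {S, A, B, C, D, E, F, G}; ε-closure = {S, A, B, C, D, E, F, G, H}.
Read 'c': S→∅, A→{S, B}, B→{A, C, D}, C→{G}, D→{F}, E→{A, E}, F→∅, G→{B}, H→{E}; union {S, A, B, C, D, E, F, G}; ε-closure = {S, A, B, C, D, E, F, G, H}.
Read 'b': S→{B}, A→{B, D}, B→{S, F}, C→{A, B, G}, D→∅, E→{A, C, H}, F→∅, G→{D}, H→{F}; now {S, A, B, C, D, F, G, H}.
Read 'c': S→∅, A→{S, B}, B→{A, C, D}, C→{G}, D→{F}, F→∅, G→{B}, H→{E}; union {S, A, B, C, D, E, F, G}; ε-closure = {S, A, B, C, D, E, F, G, H}.
Read 'b': S→{B}, A→{B, D}, B→{S, F}, C→{A, B, G}, D→∅, E→{A, C, H}, F→∅, G→{D}, H→{F}; now {S, A, B, C, D, F, G, H}.
Read 'c': S→∅, A→{S, B}, B→{A, C, D}, C→{G}, D→{F}, F→∅, G→{B}, H→{E}; union {S, A, B, C, D, E, F, G}; ε-closure = {S, A, B, C, D, E, F, G, H}.
Read 'a': S→{S, D, F}, A→{D, E}, B→{B, F, G}, C→∅, D→{S, B, F}, E→{E, G}, F→{A}, G→{F}, H→{A}; union {S, A, B, D, E, F, G}; ε-closure = {S, A, B, C, D, E, F, G, H}.
Read 'c': S→∅, A→{S, B}, B→{A, C, D}, C→{G}, D→{F}, E→{A, E}, F→∅, G→{B}, H→{E}; union {S, A, B, C, D, E, F, G}; ε-closure = {S, A, B, C, D, E, F, G, H}.
The final set {S, A, B, C, D, E, F, G, H} contains the accepting state G.

Yes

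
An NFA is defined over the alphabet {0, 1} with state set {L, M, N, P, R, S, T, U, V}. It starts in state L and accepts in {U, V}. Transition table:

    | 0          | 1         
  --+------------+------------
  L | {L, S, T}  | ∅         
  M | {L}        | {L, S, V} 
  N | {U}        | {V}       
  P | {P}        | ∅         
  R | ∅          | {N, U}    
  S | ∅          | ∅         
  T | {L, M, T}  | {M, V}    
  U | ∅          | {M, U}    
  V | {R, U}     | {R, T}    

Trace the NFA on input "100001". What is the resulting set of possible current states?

∅

Start in {L}.
Read '1': L→∅; now ∅.
The set is empty and remains empty for the remaining 5 symbols.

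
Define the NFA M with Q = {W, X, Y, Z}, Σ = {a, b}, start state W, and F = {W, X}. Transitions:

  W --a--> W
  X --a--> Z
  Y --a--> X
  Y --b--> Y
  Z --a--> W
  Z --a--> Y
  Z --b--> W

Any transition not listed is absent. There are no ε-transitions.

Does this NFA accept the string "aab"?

Start in {W}.
Read 'a': W→{W}; now {W}.
Read 'a': W→{W}; now {W}.
Read 'b': W→∅; now ∅.
The final set ∅ contains no accepting state.

No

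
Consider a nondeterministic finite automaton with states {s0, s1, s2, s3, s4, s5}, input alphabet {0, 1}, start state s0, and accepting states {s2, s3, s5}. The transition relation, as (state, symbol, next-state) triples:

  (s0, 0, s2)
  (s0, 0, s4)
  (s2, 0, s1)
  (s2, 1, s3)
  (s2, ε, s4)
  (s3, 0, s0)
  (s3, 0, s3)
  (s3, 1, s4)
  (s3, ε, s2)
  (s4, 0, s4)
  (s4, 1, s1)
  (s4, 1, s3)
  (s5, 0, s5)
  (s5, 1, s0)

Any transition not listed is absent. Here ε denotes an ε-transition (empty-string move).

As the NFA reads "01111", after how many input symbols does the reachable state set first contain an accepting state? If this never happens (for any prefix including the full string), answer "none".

Start in {s0}.
Read '0': {s0} → {s2, s4}.
None of the earlier sets intersect F, but {s2, s4} does.

1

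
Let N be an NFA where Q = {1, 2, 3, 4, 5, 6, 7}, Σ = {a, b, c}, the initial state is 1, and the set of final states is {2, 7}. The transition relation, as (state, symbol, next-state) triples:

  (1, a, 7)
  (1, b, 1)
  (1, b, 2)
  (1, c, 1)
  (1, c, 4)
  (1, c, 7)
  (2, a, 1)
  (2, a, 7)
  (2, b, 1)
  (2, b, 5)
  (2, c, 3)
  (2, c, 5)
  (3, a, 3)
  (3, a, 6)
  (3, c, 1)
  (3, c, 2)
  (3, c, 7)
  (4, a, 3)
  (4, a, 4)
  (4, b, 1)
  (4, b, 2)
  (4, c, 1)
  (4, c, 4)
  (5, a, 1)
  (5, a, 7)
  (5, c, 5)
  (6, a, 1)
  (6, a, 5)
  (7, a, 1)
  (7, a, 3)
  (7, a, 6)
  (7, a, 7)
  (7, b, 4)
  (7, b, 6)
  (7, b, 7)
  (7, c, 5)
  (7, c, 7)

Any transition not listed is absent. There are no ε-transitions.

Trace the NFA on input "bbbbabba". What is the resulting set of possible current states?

Start in {1}.
Read 'b': {1} → {1, 2}.
Read 'b': {1, 2} → {1, 2, 5}.
Read 'b': {1, 2, 5} → {1, 2, 5}.
Read 'b': {1, 2, 5} → {1, 2, 5}.
Read 'a': {1, 2, 5} → {1, 7}.
Read 'b': {1, 7} → {1, 2, 4, 6, 7}.
Read 'b': {1, 2, 4, 6, 7} → {1, 2, 4, 5, 6, 7}.
Read 'a': {1, 2, 4, 5, 6, 7} → {1, 3, 4, 5, 6, 7}.

{1, 3, 4, 5, 6, 7}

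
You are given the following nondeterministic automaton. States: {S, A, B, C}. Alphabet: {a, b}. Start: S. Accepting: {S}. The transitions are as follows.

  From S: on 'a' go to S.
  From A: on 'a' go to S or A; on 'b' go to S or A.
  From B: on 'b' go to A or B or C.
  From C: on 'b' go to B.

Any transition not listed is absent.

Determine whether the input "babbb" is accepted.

No

Start in {S}.
Read 'b': S→∅; now ∅.
The set is empty and remains empty for the remaining 4 symbols.
The final set ∅ contains no accepting state.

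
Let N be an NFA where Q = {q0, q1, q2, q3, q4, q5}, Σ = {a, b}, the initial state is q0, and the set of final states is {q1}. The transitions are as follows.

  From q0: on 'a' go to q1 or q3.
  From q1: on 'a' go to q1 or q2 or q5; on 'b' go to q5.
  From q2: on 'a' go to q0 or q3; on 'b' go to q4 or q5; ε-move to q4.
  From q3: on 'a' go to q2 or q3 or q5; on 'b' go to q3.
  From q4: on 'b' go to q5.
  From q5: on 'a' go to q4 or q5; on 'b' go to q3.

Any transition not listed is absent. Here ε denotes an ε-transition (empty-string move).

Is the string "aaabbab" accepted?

No

Start in {q0}.
Read 'a': q0→{q1, q3}; now {q1, q3}.
Read 'a': q1→{q1, q2, q5}, q3→{q2, q3, q5}; union {q1, q2, q3, q5}; ε-closure = {q1, q2, q3, q4, q5}.
Read 'a': q1→{q1, q2, q5}, q2→{q0, q3}, q3→{q2, q3, q5}, q4→∅, q5→{q4, q5}; now {q0, q1, q2, q3, q4, q5}.
Read 'b': q0→∅, q1→{q5}, q2→{q4, q5}, q3→{q3}, q4→{q5}, q5→{q3}; now {q3, q4, q5}.
Read 'b': q3→{q3}, q4→{q5}, q5→{q3}; now {q3, q5}.
Read 'a': q3→{q2, q3, q5}, q5→{q4, q5}; now {q2, q3, q4, q5}.
Read 'b': q2→{q4, q5}, q3→{q3}, q4→{q5}, q5→{q3}; now {q3, q4, q5}.
The final set {q3, q4, q5} contains no accepting state.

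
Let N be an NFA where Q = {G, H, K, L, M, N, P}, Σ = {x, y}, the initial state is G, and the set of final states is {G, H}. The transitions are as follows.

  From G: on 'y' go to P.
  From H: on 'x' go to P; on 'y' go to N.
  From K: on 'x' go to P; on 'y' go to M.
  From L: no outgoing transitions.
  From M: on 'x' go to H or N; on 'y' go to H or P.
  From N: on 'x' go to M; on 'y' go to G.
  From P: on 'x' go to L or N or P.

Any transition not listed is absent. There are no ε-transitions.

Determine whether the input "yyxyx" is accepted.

No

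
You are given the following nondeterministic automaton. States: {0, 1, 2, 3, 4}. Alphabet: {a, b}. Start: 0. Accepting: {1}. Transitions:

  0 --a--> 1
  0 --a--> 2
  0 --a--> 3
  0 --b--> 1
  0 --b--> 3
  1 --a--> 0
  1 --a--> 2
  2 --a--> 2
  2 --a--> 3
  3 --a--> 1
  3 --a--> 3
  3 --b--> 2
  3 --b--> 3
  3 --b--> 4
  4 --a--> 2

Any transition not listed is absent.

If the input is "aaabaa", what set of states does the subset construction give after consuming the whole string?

{0, 1, 2, 3}

Start in {0}.
Read 'a': {0} → {1, 2, 3}.
Read 'a': {1, 2, 3} → {0, 1, 2, 3}.
Read 'a': {0, 1, 2, 3} → {0, 1, 2, 3}.
Read 'b': {0, 1, 2, 3} → {1, 2, 3, 4}.
Read 'a': {1, 2, 3, 4} → {0, 1, 2, 3}.
Read 'a': {0, 1, 2, 3} → {0, 1, 2, 3}.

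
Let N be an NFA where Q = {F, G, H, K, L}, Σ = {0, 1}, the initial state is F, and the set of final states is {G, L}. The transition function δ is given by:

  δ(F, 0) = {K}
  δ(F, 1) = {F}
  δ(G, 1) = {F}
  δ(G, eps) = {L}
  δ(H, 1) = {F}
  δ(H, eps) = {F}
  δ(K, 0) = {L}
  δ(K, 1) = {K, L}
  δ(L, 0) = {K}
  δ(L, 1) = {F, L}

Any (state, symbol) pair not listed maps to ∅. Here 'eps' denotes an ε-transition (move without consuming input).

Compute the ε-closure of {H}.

Begin with {H}.
ε-move H → F; add F.

{F, H}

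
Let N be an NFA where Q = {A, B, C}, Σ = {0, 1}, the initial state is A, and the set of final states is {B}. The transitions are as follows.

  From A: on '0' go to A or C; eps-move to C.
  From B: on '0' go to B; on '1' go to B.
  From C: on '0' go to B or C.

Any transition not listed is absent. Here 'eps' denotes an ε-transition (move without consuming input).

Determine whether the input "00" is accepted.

Yes

Start: ε-closure({A}) = {A, C}.
Read '0': A→{A, C}, C→{B, C}; now {A, B, C}.
Read '0': A→{A, C}, B→{B}, C→{B, C}; now {A, B, C}.
The final set {A, B, C} contains the accepting state B.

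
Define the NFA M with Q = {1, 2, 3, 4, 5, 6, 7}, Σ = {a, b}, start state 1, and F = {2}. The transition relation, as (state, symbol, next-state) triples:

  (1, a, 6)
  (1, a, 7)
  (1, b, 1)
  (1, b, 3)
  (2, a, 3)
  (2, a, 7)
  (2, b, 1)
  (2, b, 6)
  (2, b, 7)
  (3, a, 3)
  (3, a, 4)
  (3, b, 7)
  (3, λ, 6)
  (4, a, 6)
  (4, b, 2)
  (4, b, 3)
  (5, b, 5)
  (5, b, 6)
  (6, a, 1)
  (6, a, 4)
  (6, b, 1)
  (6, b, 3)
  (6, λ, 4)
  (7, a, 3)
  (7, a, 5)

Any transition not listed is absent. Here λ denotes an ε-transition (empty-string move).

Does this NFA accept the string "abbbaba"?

Start in {1}.
Read 'a': {1} → {4, 6, 7}.
Read 'b': {4, 6, 7} → {1, 2, 3, 4, 6}.
Read 'b': {1, 2, 3, 4, 6} → {1, 2, 3, 4, 6, 7}.
Read 'b': {1, 2, 3, 4, 6, 7} → {1, 2, 3, 4, 6, 7}.
Read 'a': {1, 2, 3, 4, 6, 7} → {1, 3, 4, 5, 6, 7}.
Read 'b': {1, 3, 4, 5, 6, 7} → {1, 2, 3, 4, 5, 6, 7}.
Read 'a': {1, 2, 3, 4, 5, 6, 7} → {1, 3, 4, 5, 6, 7}.
The final set {1, 3, 4, 5, 6, 7} contains no accepting state.

No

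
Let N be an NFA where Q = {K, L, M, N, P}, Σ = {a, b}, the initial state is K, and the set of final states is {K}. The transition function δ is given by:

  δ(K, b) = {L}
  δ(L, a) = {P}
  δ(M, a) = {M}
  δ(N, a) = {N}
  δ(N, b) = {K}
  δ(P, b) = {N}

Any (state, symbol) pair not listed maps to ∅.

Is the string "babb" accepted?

Start in {K}.
Read 'b': {K} → {L}.
Read 'a': {L} → {P}.
Read 'b': {P} → {N}.
Read 'b': {N} → {K}.
The final set {K} contains the accepting state K.

Yes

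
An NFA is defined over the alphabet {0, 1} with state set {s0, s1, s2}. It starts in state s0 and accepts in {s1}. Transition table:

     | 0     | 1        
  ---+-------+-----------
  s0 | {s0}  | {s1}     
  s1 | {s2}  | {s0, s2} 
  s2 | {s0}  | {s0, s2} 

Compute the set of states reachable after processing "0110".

{s0}

Start in {s0}.
Read '0': {s0} → {s0}.
Read '1': {s0} → {s1}.
Read '1': {s1} → {s0, s2}.
Read '0': {s0, s2} → {s0}.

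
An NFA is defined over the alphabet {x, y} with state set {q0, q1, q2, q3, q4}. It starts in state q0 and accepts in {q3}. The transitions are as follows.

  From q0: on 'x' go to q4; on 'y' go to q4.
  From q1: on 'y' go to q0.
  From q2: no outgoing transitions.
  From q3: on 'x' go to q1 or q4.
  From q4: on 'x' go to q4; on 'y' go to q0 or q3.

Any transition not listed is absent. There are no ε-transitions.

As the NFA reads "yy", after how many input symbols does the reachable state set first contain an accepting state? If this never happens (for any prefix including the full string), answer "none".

2

Start in {q0}.
Read 'y': q0→{q4}; now {q4}.
Read 'y': q4→{q0, q3}; now {q0, q3}.
None of the earlier sets intersect F, but {q0, q3} does.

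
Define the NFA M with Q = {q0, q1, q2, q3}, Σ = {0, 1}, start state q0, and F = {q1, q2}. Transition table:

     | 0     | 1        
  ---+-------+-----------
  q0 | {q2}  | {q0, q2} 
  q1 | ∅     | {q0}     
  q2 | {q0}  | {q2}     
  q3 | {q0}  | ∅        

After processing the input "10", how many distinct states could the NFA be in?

2

Start in {q0}.
Read '1': {q0} → {q0, q2}.
Read '0': {q0, q2} → {q0, q2}.
That set has 2 states.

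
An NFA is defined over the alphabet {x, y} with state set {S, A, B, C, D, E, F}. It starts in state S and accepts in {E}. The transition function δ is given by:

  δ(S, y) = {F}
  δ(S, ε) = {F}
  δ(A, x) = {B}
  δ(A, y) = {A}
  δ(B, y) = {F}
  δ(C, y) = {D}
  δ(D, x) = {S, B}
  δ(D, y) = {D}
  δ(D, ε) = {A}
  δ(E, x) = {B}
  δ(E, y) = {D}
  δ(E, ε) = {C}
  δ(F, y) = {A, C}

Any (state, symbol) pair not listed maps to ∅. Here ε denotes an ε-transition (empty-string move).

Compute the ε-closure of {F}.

{F}

Begin with {F}.
No ε-moves leave this set, so the closure equals the set itself.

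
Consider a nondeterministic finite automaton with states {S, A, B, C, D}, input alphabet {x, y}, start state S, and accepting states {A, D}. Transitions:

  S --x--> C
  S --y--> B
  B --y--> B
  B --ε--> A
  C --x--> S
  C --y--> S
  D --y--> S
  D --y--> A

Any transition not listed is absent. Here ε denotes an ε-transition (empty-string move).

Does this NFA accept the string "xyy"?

Yes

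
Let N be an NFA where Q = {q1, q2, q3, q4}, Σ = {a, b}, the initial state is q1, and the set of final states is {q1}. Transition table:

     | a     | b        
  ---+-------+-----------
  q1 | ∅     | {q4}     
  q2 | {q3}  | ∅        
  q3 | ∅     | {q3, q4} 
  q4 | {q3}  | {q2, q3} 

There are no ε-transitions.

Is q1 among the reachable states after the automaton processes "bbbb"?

Start in {q1}.
Read 'b': q1→{q4}; now {q4}.
Read 'b': q4→{q2, q3}; now {q2, q3}.
Read 'b': q2→∅, q3→{q3, q4}; now {q3, q4}.
Read 'b': q3→{q3, q4}, q4→{q2, q3}; now {q2, q3, q4}.
State q1 is not in {q2, q3, q4}.

No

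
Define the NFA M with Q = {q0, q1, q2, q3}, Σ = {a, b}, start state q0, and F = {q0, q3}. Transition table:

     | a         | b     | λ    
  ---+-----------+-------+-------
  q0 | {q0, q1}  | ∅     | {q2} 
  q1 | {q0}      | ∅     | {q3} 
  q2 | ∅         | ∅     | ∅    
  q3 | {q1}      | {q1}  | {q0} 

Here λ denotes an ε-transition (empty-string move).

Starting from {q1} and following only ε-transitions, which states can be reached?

{q0, q1, q2, q3}

Begin with {q1}.
ε-move q1 → q3; add q3.
ε-move q3 → q0; add q0.
ε-move q0 → q2; add q2.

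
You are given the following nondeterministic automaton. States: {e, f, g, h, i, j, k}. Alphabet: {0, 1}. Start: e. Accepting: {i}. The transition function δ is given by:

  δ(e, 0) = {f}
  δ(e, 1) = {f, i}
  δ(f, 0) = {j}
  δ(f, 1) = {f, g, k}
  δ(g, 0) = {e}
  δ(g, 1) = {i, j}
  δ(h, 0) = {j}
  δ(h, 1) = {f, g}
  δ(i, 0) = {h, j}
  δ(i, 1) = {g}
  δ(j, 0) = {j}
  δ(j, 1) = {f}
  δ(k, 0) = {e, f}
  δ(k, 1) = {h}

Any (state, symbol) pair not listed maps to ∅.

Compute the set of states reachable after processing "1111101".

{f, g, i, k}

Start in {e}.
Read '1': {e} → {f, i}.
Read '1': {f, i} → {f, g, k}.
Read '1': {f, g, k} → {f, g, h, i, j, k}.
Read '1': {f, g, h, i, j, k} → {f, g, h, i, j, k}.
Read '1': {f, g, h, i, j, k} → {f, g, h, i, j, k}.
Read '0': {f, g, h, i, j, k} → {e, f, h, j}.
Read '1': {e, f, h, j} → {f, g, i, k}.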